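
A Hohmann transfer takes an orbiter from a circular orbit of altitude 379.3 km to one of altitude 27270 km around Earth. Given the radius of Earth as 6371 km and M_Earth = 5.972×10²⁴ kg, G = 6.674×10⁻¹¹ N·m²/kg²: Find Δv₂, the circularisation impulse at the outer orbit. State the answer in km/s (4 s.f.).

Δv ≈ 1.452 km/s

μ = GM = 6.674×10⁻¹¹ × 5.972×10²⁴ = 3.986×10¹⁴ m³/s².
r₁ = 6371 + 379.3 = 6750.3 km = 6.7503×10⁶ m.
r₂ = 6371 + 27270 = 33641 km = 3.3641×10⁷ m.
Transfer ellipse a_t = (r₁ + r₂)/2 = 2.020×10⁷ m.
At r₁: circular v_c1 = √(μ/r₁) = 7684 m/s; transfer-perigee v_p = √[μ(2/r₁ − 1/a_t)] = 9917 m/s.
At r₂: circular v_c2 = √(μ/r₂) = 3442 m/s; transfer-apogee v_a = √[μ(2/r₂ − 1/a_t)] = 1990 m/s.
Δv₂ = v_c2 − v_a = 1452 m/s.
= 1.452 km/s.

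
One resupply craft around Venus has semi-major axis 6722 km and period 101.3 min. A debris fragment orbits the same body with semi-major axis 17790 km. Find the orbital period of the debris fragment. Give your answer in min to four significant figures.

T₂ ≈ 436.1 min

Kepler's third law: T² ∝ a³, so T₂ = T₁ (a₂/a₁)^(3/2).
a₂/a₁ = 2.647, (a₂/a₁)^(3/2) = 4.305.
T₂ = 101.3 × 4.305 = 436.1 min.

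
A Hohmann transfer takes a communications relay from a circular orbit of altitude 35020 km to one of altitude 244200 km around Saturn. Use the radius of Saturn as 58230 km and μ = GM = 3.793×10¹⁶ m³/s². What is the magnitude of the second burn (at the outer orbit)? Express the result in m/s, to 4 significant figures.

r₁ = 58230 + 35020 = 93250 km = 9.3250×10⁷ m.
r₂ = 58230 + 244200 = 302430 km = 3.0243×10⁸ m.
Transfer ellipse a_t = (r₁ + r₂)/2 = 1.978×10⁸ m.
At r₁: circular v_c1 = √(μ/r₁) = 20170 m/s; transfer-perikrone v_p = √[μ(2/r₁ − 1/a_t)] = 24940 m/s.
At r₂: circular v_c2 = √(μ/r₂) = 11200 m/s; transfer-apokrone v_a = √[μ(2/r₂ − 1/a_t)] = 7689 m/s.
Δv₂ = v_c2 − v_a = 3510 m/s.

Δv ≈ 3510 m/s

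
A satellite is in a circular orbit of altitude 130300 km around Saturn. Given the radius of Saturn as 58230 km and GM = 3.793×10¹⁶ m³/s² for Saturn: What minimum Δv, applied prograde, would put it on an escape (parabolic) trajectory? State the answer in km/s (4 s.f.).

Δv ≈ 5.875 km/s

r = 58230 + 130300 = 188530 km = 1.8853×10⁸ m.
Circular speed v_c = √(μ/r) = 14180 m/s.
Escape speed v_esc = √(2μ/r) = √2 × v_c = 20060 m/s.
Δv = v_esc − v_c = 5875 m/s = 5.875 km/s.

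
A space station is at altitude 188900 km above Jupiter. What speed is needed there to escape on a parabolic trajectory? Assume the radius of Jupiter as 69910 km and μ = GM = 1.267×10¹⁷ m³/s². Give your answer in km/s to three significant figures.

r = 69910 + 188900 = 258810 km = 2.5881×10⁸ m.
Escape speed v_esc = √(2μ/r) = √(2 × 1.267×10¹⁷ / 2.588×10⁸) = √(9.791×10⁸) = 31290 m/s.
= 31.29 km/s.

v_esc ≈ 31.3 km/s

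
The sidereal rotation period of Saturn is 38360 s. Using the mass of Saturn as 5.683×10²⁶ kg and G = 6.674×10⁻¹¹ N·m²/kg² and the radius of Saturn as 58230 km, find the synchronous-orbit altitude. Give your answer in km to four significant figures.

h_sync ≈ 54000 km

μ = GM = 6.674×10⁻¹¹ × 5.683×10²⁶ = 3.793×10¹⁶ m³/s².
A synchronous orbit has period T, so by Kepler's third law a = (μT²/4π²)^(1/3).
μT²/4π² = 3.793×10¹⁶ × (3.836×10⁴)² / 39.48 = 1.414×10²⁴ m³.
a = 1.122×10⁸ m = 1.1223×10⁵ km.
Altitude h = a − R = 1.1223×10⁵ − 58230 = 54003 km.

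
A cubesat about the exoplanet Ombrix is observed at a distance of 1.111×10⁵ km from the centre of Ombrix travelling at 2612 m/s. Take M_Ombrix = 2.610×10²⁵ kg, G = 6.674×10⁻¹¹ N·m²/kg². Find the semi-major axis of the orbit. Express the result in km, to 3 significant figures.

μ = GM = 6.674×10⁻¹¹ × 2.610×10²⁵ = 1.742×10¹⁵ m³/s².
r = 1.111×10⁸ m.
Vis-viva rearranged: 1/a = 2/r − v²/μ = 1.800×10⁻⁸ − 3.917×10⁻⁹ = 1.409×10⁻⁸ m⁻¹.
a = 7.100×10⁷ m = 70997 km.

a ≈ 71000 km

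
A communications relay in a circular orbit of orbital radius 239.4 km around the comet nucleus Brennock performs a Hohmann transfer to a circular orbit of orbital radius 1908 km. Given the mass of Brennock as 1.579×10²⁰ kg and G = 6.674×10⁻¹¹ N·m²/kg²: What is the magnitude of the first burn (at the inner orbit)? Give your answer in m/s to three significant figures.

μ = GM = 6.674×10⁻¹¹ × 1.579×10²⁰ = 1.054×10¹⁰ m³/s².
r₁ = 239.4 km = 2.394×10⁵ m.
r₂ = 1908 km = 1.908×10⁶ m.
Transfer ellipse a_t = (r₁ + r₂)/2 = 1.074×10⁶ m.
At r₁: circular v_c1 = √(μ/r₁) = 209.8 m/s; transfer-periapsis v_p = √[μ(2/r₁ − 1/a_t)] = 279.7 m/s.
Δv₁ = v_p − v_c1 = 69.88 m/s.

Δv ≈ 69.9 m/s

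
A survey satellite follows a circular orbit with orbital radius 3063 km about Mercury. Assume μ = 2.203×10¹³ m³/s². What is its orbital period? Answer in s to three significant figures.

r = 3063 km = 3.063×10⁶ m.
Kepler's third law: T = 2π√(r³/μ) = 2π√((3.063×10⁶)³ / 2.203×10¹³).
r³/μ = 1.304×10⁶ s², so T = 2π × 1.142×10³ = 7.176×10³ s.

T ≈ 7180 s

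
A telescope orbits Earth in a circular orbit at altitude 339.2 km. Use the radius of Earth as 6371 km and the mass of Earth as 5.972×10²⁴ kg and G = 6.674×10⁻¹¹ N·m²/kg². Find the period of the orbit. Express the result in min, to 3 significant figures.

T ≈ 91.2 min

μ = GM = 6.674×10⁻¹¹ × 5.972×10²⁴ = 3.986×10¹⁴ m³/s².
r = 6371 + 339.2 = 6710.2 km = 6.7102×10⁶ m.
Kepler's third law: T = 2π√(r³/μ) = 2π√((6.710×10⁶)³ / 3.986×10¹⁴).
r³/μ = 7.581×10⁵ s², so T = 2π × 8.707×10² = 5.471×10³ s.
Converting: 5.471×10³ s ÷ 60.00 = 91.18 min.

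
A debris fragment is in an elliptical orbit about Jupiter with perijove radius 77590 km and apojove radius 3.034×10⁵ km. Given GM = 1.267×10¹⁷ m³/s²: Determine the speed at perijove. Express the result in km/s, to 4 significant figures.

Semi-major axis a = (r_p + r_a)/2 = 1.9050×10⁵ km = 1.905×10⁸ m.
Vis-viva: v² = μ(2/r − 1/a) = 1.267×10¹⁷ × (2.578×10⁻⁸ − 5.249×10⁻⁹) = 2.601×10⁹ m²/s².
v = 51000 m/s = 51.00 km/s.

v ≈ 51.00 km/s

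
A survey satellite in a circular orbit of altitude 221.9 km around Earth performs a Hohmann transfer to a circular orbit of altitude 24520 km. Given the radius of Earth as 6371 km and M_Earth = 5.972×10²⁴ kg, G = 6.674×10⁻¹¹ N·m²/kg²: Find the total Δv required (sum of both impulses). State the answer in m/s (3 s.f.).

Δv_total ≈ 3670 m/s

μ = GM = 6.674×10⁻¹¹ × 5.972×10²⁴ = 3.986×10¹⁴ m³/s².
r₁ = 6371 + 221.9 = 6592.9 km = 6.5929×10⁶ m.
r₂ = 6371 + 24520 = 30891 km = 3.0891×10⁷ m.
Transfer ellipse a_t = (r₁ + r₂)/2 = 1.874×10⁷ m.
At r₁: circular v_c1 = √(μ/r₁) = 7775 m/s; transfer-perigee v_p = √[μ(2/r₁ − 1/a_t)] = 9982 m/s.
Δv₁ = v_p − v_c1 = 2207 m/s.
At r₂: circular v_c2 = √(μ/r₂) = 3592 m/s; transfer-apogee v_a = √[μ(2/r₂ − 1/a_t)] = 2130 m/s.
Δv₂ = v_c2 − v_a = 1462 m/s.
Total Δv = Δv₁ + Δv₂ = 3668 m/s.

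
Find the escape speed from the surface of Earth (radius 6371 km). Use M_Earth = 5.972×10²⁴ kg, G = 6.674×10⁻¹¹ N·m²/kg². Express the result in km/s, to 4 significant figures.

μ = GM = 6.674×10⁻¹¹ × 5.972×10²⁴ = 3.986×10¹⁴ m³/s².
r = R = 6.371×10⁶ m.
Escape speed v_esc = √(2μ/r) = √(2 × 3.986×10¹⁴ / 6.371×10⁶) = √(1.251×10⁸) = 11190 m/s.
= 11.19 km/s.

v_esc ≈ 11.19 km/s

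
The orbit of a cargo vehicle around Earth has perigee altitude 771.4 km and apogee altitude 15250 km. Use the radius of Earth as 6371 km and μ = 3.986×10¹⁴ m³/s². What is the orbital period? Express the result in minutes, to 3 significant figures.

T ≈ 286 minutes

r_p = 6371 + 771.4 = 7142.4 km = 7.1424×10⁶ m.
r_a = 6371 + 15250 = 21621 km = 2.1621×10⁷ m.
Semi-major axis a = (r_p + r_a)/2 = (7142.4 + 21621)/2 = 14382 km = 1.438×10⁷ m.
By Kepler's third law T = 2π√(a³/μ) = 2π × 2.732×10³ = 1.716×10⁴ s.
= 286.1 minutes.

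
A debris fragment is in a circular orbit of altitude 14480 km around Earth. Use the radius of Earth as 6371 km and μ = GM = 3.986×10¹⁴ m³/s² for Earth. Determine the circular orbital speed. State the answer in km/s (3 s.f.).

r = 6371 + 14480 = 20851 km = 2.0851×10⁷ m.
For a circular orbit v = √(μ/r) = √(3.986×10¹⁴ / 2.085×10⁷) = √(1.912×10⁷) = 4372 m/s.
That is 4.372 km/s.

v ≈ 4.37 km/s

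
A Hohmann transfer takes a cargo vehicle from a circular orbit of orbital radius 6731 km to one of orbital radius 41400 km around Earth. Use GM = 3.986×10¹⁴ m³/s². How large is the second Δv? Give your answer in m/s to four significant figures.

r₁ = 6731 km = 6.731×10⁶ m.
r₂ = 41400 km = 4.140×10⁷ m.
Transfer ellipse a_t = (r₁ + r₂)/2 = 2.407×10⁷ m.
At r₁: circular v_c1 = √(μ/r₁) = 7695 m/s; transfer-perigee v_p = √[μ(2/r₁ − 1/a_t)] = 10090 m/s.
At r₂: circular v_c2 = √(μ/r₂) = 3103 m/s; transfer-apogee v_a = √[μ(2/r₂ − 1/a_t)] = 1641 m/s.
Δv₂ = v_c2 − v_a = 1462 m/s.

Δv ≈ 1462 m/s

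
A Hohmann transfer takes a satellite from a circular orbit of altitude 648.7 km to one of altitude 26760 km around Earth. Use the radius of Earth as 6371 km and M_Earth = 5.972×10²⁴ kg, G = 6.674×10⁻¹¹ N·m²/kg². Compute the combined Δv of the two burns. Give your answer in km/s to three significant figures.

μ = GM = 6.674×10⁻¹¹ × 5.972×10²⁴ = 3.986×10¹⁴ m³/s².
r₁ = 6371 + 648.7 = 7019.7 km = 7.0197×10⁶ m.
r₂ = 6371 + 26760 = 33131 km = 3.3131×10⁷ m.
Transfer ellipse a_t = (r₁ + r₂)/2 = 2.008×10⁷ m.
At r₁: circular v_c1 = √(μ/r₁) = 7535 m/s; transfer-perigee v_p = √[μ(2/r₁ − 1/a_t)] = 9680 m/s.
Δv₁ = v_p − v_c1 = 2145 m/s.
At r₂: circular v_c2 = √(μ/r₂) = 3468 m/s; transfer-apogee v_a = √[μ(2/r₂ − 1/a_t)] = 2051 m/s.
Δv₂ = v_c2 − v_a = 1417 m/s.
Total Δv = Δv₁ + Δv₂ = 3562 m/s = 3.562 km/s.

Δv_total ≈ 3.56 km/s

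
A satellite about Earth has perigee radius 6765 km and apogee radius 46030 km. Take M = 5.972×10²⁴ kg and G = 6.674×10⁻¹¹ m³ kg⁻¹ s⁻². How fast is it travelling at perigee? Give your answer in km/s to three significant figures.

v ≈ 10.1 km/s

μ = GM = 6.674×10⁻¹¹ × 5.972×10²⁴ = 3.986×10¹⁴ m³/s².
Semi-major axis a = (r_p + r_a)/2 = 26398 km = 2.640×10⁷ m.
Vis-viva: v² = μ(2/r − 1/a) = 3.986×10¹⁴ × (2.956×10⁻⁷ − 3.788×10⁻⁸) = 1.027×10⁸ m²/s².
v = 10140 m/s = 10.14 km/s.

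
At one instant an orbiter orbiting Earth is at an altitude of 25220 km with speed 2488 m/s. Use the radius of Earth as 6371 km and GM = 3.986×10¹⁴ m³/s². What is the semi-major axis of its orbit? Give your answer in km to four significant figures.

a ≈ 20930 km

r = 6371 + 25220 = 31591 km = 3.159×10⁷ m.
Specific orbital energy ε = v²/2 − μ/r = (2488)²/2 − 3.986×10¹⁴/3.159×10⁷ = -9.522×10⁶ J/kg.
Since ε = −μ/(2a), a = −μ/(2ε) = 2.093×10⁷ m = 20929 km.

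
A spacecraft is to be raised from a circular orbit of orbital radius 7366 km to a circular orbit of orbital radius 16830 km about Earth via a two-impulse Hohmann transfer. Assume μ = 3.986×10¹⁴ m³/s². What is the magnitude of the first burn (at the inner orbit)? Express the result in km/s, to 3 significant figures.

r₁ = 7366 km = 7.366×10⁶ m.
r₂ = 16830 km = 1.683×10⁷ m.
Transfer ellipse a_t = (r₁ + r₂)/2 = 1.210×10⁷ m.
At r₁: circular v_c1 = √(μ/r₁) = 7356 m/s; transfer-perigee v_p = √[μ(2/r₁ − 1/a_t)] = 8676 m/s.
Δv₁ = v_p − v_c1 = 1320 m/s.
= 1.320 km/s.

Δv ≈ 1.32 km/s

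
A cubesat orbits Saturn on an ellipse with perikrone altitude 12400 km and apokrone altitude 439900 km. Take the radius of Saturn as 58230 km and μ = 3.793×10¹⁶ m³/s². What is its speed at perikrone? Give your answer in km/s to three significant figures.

v ≈ 30.7 km/s

r_p = 58230 + 12400 = 70630 km = 7.0630×10⁷ m.
r_a = 58230 + 439900 = 498130 km = 4.9813×10⁸ m.
Semi-major axis a = (r_p + r_a)/2 = 2.8438×10⁵ km = 2.844×10⁸ m.
Vis-viva: v² = μ(2/r − 1/a) = 3.793×10¹⁶ × (2.832×10⁻⁸ − 3.516×10⁻⁹) = 9.407×10⁸ m²/s².
v = 30670 m/s = 30.67 km/s.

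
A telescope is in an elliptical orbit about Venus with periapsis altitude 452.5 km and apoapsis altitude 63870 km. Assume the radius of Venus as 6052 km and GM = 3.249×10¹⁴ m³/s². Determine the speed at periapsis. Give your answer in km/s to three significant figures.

r_p = 6052 + 452.5 = 6504.5 km = 6.5045×10⁶ m.
r_a = 6052 + 63870 = 69922 km = 6.9922×10⁷ m.
Semi-major axis a = (r_p + r_a)/2 = 38213 km = 3.821×10⁷ m.
Vis-viva: v² = μ(2/r − 1/a) = 3.249×10¹⁴ × (3.075×10⁻⁷ − 2.617×10⁻⁸) = 9.140×10⁷ m²/s².
v = 9560 m/s = 9.560 km/s.

v ≈ 9.56 km/s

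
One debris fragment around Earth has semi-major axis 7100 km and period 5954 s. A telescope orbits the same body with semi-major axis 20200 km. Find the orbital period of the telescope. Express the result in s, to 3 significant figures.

Kepler's third law: T² ∝ a³, so T₂ = T₁ (a₂/a₁)^(3/2).
a₂/a₁ = 2.845, (a₂/a₁)^(3/2) = 4.799.
T₂ = 5954 × 4.799 = 28570 s.

T₂ ≈ 28600 s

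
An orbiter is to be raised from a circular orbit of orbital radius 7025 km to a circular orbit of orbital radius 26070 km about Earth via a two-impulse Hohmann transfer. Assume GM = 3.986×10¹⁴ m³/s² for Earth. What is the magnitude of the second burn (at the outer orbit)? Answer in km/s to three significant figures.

r₁ = 7025 km = 7.025×10⁶ m.
r₂ = 26070 km = 2.607×10⁷ m.
Transfer ellipse a_t = (r₁ + r₂)/2 = 1.655×10⁷ m.
At r₁: circular v_c1 = √(μ/r₁) = 7533 m/s; transfer-perigee v_p = √[μ(2/r₁ − 1/a_t)] = 9455 m/s.
At r₂: circular v_c2 = √(μ/r₂) = 3910 m/s; transfer-apogee v_a = √[μ(2/r₂ − 1/a_t)] = 2548 m/s.
Δv₂ = v_c2 − v_a = 1362 m/s.
= 1.362 km/s.

Δv ≈ 1.36 km/s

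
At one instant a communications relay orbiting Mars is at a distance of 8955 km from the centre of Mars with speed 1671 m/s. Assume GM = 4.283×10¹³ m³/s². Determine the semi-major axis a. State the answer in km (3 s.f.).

a ≈ 6320 km

r = 8.955×10⁶ m.
Vis-viva rearranged: 1/a = 2/r − v²/μ = 2.233×10⁻⁷ − 6.519×10⁻⁸ = 1.581×10⁻⁷ m⁻¹.
a = 6.323×10⁶ m = 6323.3 km.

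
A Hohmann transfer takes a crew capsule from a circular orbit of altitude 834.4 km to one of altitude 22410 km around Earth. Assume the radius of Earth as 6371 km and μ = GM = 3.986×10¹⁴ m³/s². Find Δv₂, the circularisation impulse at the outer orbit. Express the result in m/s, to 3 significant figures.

r₁ = 6371 + 834.4 = 7205.4 km = 7.2054×10⁶ m.
r₂ = 6371 + 22410 = 28781 km = 2.8781×10⁷ m.
Transfer ellipse a_t = (r₁ + r₂)/2 = 1.799×10⁷ m.
At r₁: circular v_c1 = √(μ/r₁) = 7438 m/s; transfer-perigee v_p = √[μ(2/r₁ − 1/a_t)] = 9407 m/s.
At r₂: circular v_c2 = √(μ/r₂) = 3721 m/s; transfer-apogee v_a = √[μ(2/r₂ − 1/a_t)] = 2355 m/s.
Δv₂ = v_c2 − v_a = 1366 m/s.

Δv ≈ 1370 m/s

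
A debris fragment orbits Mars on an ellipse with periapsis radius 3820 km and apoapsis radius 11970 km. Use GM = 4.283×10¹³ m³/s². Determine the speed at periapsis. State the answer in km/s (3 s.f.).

Semi-major axis a = (r_p + r_a)/2 = 7895.0 km = 7.895×10⁶ m.
Vis-viva: v² = μ(2/r − 1/a) = 4.283×10¹³ × (5.236×10⁻⁷ − 1.267×10⁻⁷) = 1.700×10⁷ m²/s².
v = 4123 m/s = 4.123 km/s.

v ≈ 4.12 km/s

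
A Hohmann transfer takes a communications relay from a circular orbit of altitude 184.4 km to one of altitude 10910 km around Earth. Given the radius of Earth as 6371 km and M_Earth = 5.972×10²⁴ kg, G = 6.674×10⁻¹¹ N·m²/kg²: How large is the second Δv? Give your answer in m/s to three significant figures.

Δv ≈ 1240 m/s

μ = GM = 6.674×10⁻¹¹ × 5.972×10²⁴ = 3.986×10¹⁴ m³/s².
r₁ = 6371 + 184.4 = 6555.4 km = 6.5554×10⁶ m.
r₂ = 6371 + 10910 = 17281 km = 1.7281×10⁷ m.
Transfer ellipse a_t = (r₁ + r₂)/2 = 1.192×10⁷ m.
At r₁: circular v_c1 = √(μ/r₁) = 7797 m/s; transfer-perigee v_p = √[μ(2/r₁ − 1/a_t)] = 9389 m/s.
At r₂: circular v_c2 = √(μ/r₂) = 4803 m/s; transfer-apogee v_a = √[μ(2/r₂ − 1/a_t)] = 3562 m/s.
Δv₂ = v_c2 − v_a = 1241 m/s.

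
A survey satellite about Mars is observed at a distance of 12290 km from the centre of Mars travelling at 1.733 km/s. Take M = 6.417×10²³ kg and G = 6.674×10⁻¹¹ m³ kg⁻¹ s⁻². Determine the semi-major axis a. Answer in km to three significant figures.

a ≈ 10800 km

μ = GM = 6.674×10⁻¹¹ × 6.417×10²³ = 4.283×10¹³ m³/s².
r = 1.229×10⁷ m.
Vis-viva rearranged: 1/a = 2/r − v²/μ = 1.627×10⁻⁷ − 7.013×10⁻⁸ = 9.261×10⁻⁸ m⁻¹.
a = 1.080×10⁷ m = 10798 km.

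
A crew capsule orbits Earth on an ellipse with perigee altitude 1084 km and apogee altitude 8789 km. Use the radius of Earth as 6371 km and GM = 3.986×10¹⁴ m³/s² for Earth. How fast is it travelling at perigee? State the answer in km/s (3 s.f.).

v ≈ 8.47 km/s

r_p = 6371 + 1084 = 7455.0 km = 7.4550×10⁶ m.
r_a = 6371 + 8789 = 15160 km = 1.5160×10⁷ m.
Semi-major axis a = (r_p + r_a)/2 = 11308 km = 1.131×10⁷ m.
Vis-viva: v² = μ(2/r − 1/a) = 3.986×10¹⁴ × (2.683×10⁻⁷ − 8.844×10⁻⁸) = 7.168×10⁷ m²/s².
v = 8467 m/s = 8.467 km/s.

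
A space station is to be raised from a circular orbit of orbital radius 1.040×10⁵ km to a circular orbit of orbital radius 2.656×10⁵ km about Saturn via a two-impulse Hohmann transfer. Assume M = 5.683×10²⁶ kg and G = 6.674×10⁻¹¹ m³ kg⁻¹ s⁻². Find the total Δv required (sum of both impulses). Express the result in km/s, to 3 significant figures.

μ = GM = 6.674×10⁻¹¹ × 5.683×10²⁶ = 3.793×10¹⁶ m³/s².
r₁ = 1.040×10⁵ km = 1.040×10⁸ m.
r₂ = 2.656×10⁵ km = 2.656×10⁸ m.
Transfer ellipse a_t = (r₁ + r₂)/2 = 1.848×10⁸ m.
At r₁: circular v_c1 = √(μ/r₁) = 19100 m/s; transfer-perikrone v_p = √[μ(2/r₁ − 1/a_t)] = 22890 m/s.
Δv₁ = v_p − v_c1 = 3797 m/s.
At r₂: circular v_c2 = √(μ/r₂) = 11950 m/s; transfer-apokrone v_a = √[μ(2/r₂ − 1/a_t)] = 8965 m/s.
Δv₂ = v_c2 − v_a = 2985 m/s.
Total Δv = Δv₁ + Δv₂ = 6783 m/s = 6.783 km/s.

Δv_total ≈ 6.78 km/s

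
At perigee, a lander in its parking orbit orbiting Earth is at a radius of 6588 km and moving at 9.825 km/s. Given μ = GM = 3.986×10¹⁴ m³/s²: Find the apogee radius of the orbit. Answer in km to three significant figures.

r_p = 6.588×10⁶ m.
Specific energy ε = v²/2 − μ/r = -1.224×10⁷ J/kg, so a = −μ/(2ε) = 1.628×10⁷ m.
The apsides satisfy r_p + r_a = 2a, so the apogee radius is 2a − r_p = 2.598×10⁷ m = 25981 km.

apogee radius ≈ 26000 km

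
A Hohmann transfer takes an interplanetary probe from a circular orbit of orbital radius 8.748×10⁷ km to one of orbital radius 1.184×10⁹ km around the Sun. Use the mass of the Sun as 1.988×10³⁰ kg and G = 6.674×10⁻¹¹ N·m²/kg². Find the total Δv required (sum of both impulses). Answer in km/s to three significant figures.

μ = GM = 6.674×10⁻¹¹ × 1.988×10³⁰ = 1.327×10²⁰ m³/s².
r₁ = 8.748×10⁷ km = 8.748×10¹⁰ m.
r₂ = 1.184×10⁹ km = 1.184×10¹² m.
Transfer ellipse a_t = (r₁ + r₂)/2 = 6.357×10¹¹ m.
At r₁: circular v_c1 = √(μ/r₁) = 38940 m/s; transfer-perihelion v_p = √[μ(2/r₁ − 1/a_t)] = 53150 m/s.
Δv₁ = v_p − v_c1 = 14200 m/s.
At r₂: circular v_c2 = √(μ/r₂) = 10590 m/s; transfer-aphelion v_a = √[μ(2/r₂ − 1/a_t)] = 3927 m/s.
Δv₂ = v_c2 − v_a = 6659 m/s.
Total Δv = Δv₁ + Δv₂ = 20860 m/s = 20.86 km/s.

Δv_total ≈ 20.9 km/s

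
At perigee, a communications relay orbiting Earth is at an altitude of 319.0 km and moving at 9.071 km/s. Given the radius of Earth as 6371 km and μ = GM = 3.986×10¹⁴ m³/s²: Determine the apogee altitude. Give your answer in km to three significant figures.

r_p = 6371 + 319.0 = 6690.0 km = 6.690×10⁶ m.
Specific energy ε = v²/2 − μ/r = -1.844×10⁷ J/kg, so a = −μ/(2ε) = 1.081×10⁷ m.
The apsides satisfy r_p + r_a = 2a, so the apogee radius is 2a − r_p = 1.493×10⁷ m = 14926 km.
Apogee altitude = 14926 − 6371 = 8555.1 km.

apogee altitude ≈ 8560 km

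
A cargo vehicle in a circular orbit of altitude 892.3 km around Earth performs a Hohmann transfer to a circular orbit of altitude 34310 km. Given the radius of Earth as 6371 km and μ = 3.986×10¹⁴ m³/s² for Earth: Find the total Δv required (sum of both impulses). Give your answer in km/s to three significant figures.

Δv_total ≈ 3.65 km/s

r₁ = 6371 + 892.3 = 7263.3 km = 7.2633×10⁶ m.
r₂ = 6371 + 34310 = 40681 km = 4.0681×10⁷ m.
Transfer ellipse a_t = (r₁ + r₂)/2 = 2.397×10⁷ m.
At r₁: circular v_c1 = √(μ/r₁) = 7408 m/s; transfer-perigee v_p = √[μ(2/r₁ − 1/a_t)] = 9650 m/s.
Δv₁ = v_p − v_c1 = 2242 m/s.
At r₂: circular v_c2 = √(μ/r₂) = 3130 m/s; transfer-apogee v_a = √[μ(2/r₂ − 1/a_t)] = 1723 m/s.
Δv₂ = v_c2 − v_a = 1407 m/s.
Total Δv = Δv₁ + Δv₂ = 3650 m/s = 3.650 km/s.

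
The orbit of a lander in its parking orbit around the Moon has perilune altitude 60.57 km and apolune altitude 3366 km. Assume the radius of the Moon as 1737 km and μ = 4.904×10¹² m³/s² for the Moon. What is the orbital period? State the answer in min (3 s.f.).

r_p = 1737 + 60.57 = 1797.6 km = 1.7976×10⁶ m.
r_a = 1737 + 3366 = 5103.0 km = 5.1030×10⁶ m.
Semi-major axis a = (r_p + r_a)/2 = (1797.6 + 5103.0)/2 = 3450.3 km = 3.450×10⁶ m.
By Kepler's third law T = 2π√(a³/μ) = 2π × 2.894×10³ = 1.818×10⁴ s.
= 303.1 min.

T ≈ 303 min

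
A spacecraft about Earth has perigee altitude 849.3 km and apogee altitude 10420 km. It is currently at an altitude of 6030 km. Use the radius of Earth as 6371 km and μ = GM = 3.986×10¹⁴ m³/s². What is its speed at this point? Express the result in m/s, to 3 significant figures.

r_p = 6371 + 849.3 = 7220.3 km = 7.2203×10⁶ m.
r_a = 6371 + 10420 = 16791 km = 1.6791×10⁷ m.
r = 6371 + 6030 = 12401 km = 1.240×10⁷ m.
Semi-major axis a = (r_p + r_a)/2 = 12006 km = 1.201×10⁷ m.
Vis-viva: v² = μ(2/r − 1/a) = 3.986×10¹⁴ × (1.613×10⁻⁷ − 8.329×10⁻⁸) = 3.108×10⁷ m²/s².
v = 5575 m/s.

v ≈ 5580 m/s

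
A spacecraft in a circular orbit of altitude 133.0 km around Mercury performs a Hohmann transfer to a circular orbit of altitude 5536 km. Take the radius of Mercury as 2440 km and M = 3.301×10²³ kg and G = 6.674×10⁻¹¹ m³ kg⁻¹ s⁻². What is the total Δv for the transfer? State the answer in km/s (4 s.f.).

μ = GM = 6.674×10⁻¹¹ × 3.301×10²³ = 2.203×10¹³ m³/s².
r₁ = 2440 + 133.0 = 2573.0 km = 2.5730×10⁶ m.
r₂ = 2440 + 5536 = 7976.0 km = 7.9760×10⁶ m.
Transfer ellipse a_t = (r₁ + r₂)/2 = 5.274×10⁶ m.
At r₁: circular v_c1 = √(μ/r₁) = 2926 m/s; transfer-periherm v_p = √[μ(2/r₁ − 1/a_t)] = 3598 m/s.
Δv₁ = v_p − v_c1 = 672.2 m/s.
At r₂: circular v_c2 = √(μ/r₂) = 1662 m/s; transfer-apoherm v_a = √[μ(2/r₂ − 1/a_t)] = 1161 m/s.
Δv₂ = v_c2 − v_a = 501.2 m/s.
Total Δv = Δv₁ + Δv₂ = 1173 m/s = 1.173 km/s.

Δv_total ≈ 1.173 km/s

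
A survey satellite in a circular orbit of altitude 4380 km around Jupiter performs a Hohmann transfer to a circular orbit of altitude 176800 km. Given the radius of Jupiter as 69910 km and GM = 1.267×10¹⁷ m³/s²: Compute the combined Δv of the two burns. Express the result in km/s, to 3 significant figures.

Δv_total ≈ 17.1 km/s

r₁ = 69910 + 4380 = 74290 km = 7.4290×10⁷ m.
r₂ = 69910 + 176800 = 246710 km = 2.4671×10⁸ m.
Transfer ellipse a_t = (r₁ + r₂)/2 = 1.605×10⁸ m.
At r₁: circular v_c1 = √(μ/r₁) = 41300 m/s; transfer-perijove v_p = √[μ(2/r₁ − 1/a_t)] = 51200 m/s.
Δv₁ = v_p − v_c1 = 9904 m/s.
At r₂: circular v_c2 = √(μ/r₂) = 22660 m/s; transfer-apojove v_a = √[μ(2/r₂ − 1/a_t)] = 15420 m/s.
Δv₂ = v_c2 − v_a = 7244 m/s.
Total Δv = Δv₁ + Δv₂ = 17150 m/s = 17.15 km/s.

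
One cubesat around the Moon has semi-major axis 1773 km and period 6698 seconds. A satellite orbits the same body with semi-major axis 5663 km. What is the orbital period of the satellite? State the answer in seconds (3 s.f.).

T₂ ≈ 38200 seconds

Kepler's third law: T² ∝ a³, so T₂ = T₁ (a₂/a₁)^(3/2).
a₂/a₁ = 3.194, (a₂/a₁)^(3/2) = 5.708.
T₂ = 6698 × 5.708 = 38230 seconds.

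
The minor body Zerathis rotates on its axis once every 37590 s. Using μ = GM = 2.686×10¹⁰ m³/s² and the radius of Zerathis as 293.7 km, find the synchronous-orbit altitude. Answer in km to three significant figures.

A synchronous orbit has period T, so by Kepler's third law a = (μT²/4π²)^(1/3).
μT²/4π² = 2.686×10¹⁰ × (3.759×10⁴)² / 39.48 = 9.614×10¹⁷ m³.
a = 9.870×10⁵ m = 986.95 km.
Altitude h = a − R = 986.95 − 293.7 = 693.25 km.

h_sync ≈ 693 km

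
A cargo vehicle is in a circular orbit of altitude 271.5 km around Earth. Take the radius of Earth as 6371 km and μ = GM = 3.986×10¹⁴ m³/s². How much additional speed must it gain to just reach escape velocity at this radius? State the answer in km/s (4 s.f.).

r = 6371 + 271.5 = 6642.5 km = 6.6425×10⁶ m.
Circular speed v_c = √(μ/r) = 7746 m/s.
Escape speed v_esc = √(2μ/r) = √2 × v_c = 10960 m/s.
Δv = v_esc − v_c = 3209 m/s = 3.209 km/s.

Δv ≈ 3.209 km/s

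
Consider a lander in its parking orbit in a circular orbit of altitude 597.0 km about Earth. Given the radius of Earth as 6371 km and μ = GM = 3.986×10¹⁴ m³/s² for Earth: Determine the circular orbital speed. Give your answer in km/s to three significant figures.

v ≈ 7.56 km/s

r = 6371 + 597.0 = 6968.0 km = 6.9680×10⁶ m.
For a circular orbit v = √(μ/r) = √(3.986×10¹⁴ / 6.968×10⁶) = √(5.720×10⁷) = 7563 m/s.
That is 7.563 km/s.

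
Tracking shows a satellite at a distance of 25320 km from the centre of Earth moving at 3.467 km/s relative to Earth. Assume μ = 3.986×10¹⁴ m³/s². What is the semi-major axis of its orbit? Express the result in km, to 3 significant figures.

r = 2.532×10⁷ m.
Vis-viva rearranged: 1/a = 2/r − v²/μ = 7.899×10⁻⁸ − 3.016×10⁻⁸ = 4.883×10⁻⁸ m⁻¹.
a = 2.048×10⁷ m = 20478 km.

a ≈ 20500 km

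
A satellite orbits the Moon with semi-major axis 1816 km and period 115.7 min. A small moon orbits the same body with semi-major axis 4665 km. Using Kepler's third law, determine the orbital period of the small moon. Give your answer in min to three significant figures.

Kepler's third law: T² ∝ a³, so T₂ = T₁ (a₂/a₁)^(3/2).
a₂/a₁ = 2.569, (a₂/a₁)^(3/2) = 4.117.
T₂ = 115.7 × 4.117 = 476.4 min.

T₂ ≈ 476 min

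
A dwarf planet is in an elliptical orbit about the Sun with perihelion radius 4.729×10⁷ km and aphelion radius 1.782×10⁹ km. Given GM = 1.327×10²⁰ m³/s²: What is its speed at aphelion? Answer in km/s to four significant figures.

v ≈ 1.962 km/s

Semi-major axis a = (r_p + r_a)/2 = 9.1464×10⁸ km = 9.146×10¹¹ m.
Vis-viva: v² = μ(2/r − 1/a) = 1.327×10²⁰ × (1.122×10⁻¹² − 1.093×10⁻¹²) = 3.850×10⁶ m²/s².
v = 1962 m/s = 1.962 km/s.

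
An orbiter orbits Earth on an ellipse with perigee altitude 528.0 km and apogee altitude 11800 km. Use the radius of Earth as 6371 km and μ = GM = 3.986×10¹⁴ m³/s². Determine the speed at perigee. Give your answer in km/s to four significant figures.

v ≈ 9.152 km/s

r_p = 6371 + 528.0 = 6899.0 km = 6.8990×10⁶ m.
r_a = 6371 + 11800 = 18171 km = 1.8171×10⁷ m.
Semi-major axis a = (r_p + r_a)/2 = 12535 km = 1.254×10⁷ m.
Vis-viva: v² = μ(2/r − 1/a) = 3.986×10¹⁴ × (2.899×10⁻⁷ − 7.978×10⁻⁸) = 8.375×10⁷ m²/s².
v = 9152 m/s = 9.152 km/s.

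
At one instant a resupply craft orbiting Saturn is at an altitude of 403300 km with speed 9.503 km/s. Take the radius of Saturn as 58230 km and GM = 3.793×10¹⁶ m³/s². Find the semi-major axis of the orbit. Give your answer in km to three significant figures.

a ≈ 5.12×10⁵ km

r = 58230 + 403300 = 4.6153×10⁵ km = 4.615×10⁸ m.
Specific orbital energy ε = v²/2 − μ/r = (9503)²/2 − 3.793×10¹⁶/4.615×10⁸ = -3.703×10⁷ J/kg.
Since ε = −μ/(2a), a = −μ/(2ε) = 5.122×10⁸ m = 5.1216×10⁵ km.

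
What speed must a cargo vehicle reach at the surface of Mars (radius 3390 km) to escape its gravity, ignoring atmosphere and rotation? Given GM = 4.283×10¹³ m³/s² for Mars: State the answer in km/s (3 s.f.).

v_esc ≈ 5.03 km/s

r = R = 3.390×10⁶ m.
Escape speed v_esc = √(2μ/r) = √(2 × 4.283×10¹³ / 3.390×10⁶) = √(2.527×10⁷) = 5027 m/s.
= 5.027 km/s.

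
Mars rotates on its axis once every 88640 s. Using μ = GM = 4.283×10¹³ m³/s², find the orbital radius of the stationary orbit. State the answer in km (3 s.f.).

r_sync ≈ 20400 km

A synchronous orbit has period T, so by Kepler's third law a = (μT²/4π²)^(1/3).
μT²/4π² = 4.283×10¹³ × (8.864×10⁴)² / 39.48 = 8.524×10²¹ m³.
a = 2.043×10⁷ m = 20428 km.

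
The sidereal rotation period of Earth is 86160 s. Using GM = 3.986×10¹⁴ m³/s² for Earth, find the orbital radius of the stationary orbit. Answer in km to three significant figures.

r_sync ≈ 42200 km

A synchronous orbit has period T, so by Kepler's third law a = (μT²/4π²)^(1/3).
μT²/4π² = 3.986×10¹⁴ × (8.616×10⁴)² / 39.48 = 7.495×10²² m³.
a = 4.216×10⁷ m = 42163 km.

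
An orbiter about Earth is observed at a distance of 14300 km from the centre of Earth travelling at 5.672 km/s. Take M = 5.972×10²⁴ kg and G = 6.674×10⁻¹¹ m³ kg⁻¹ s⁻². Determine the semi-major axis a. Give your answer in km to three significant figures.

μ = GM = 6.674×10⁻¹¹ × 5.972×10²⁴ = 3.986×10¹⁴ m³/s².
r = 1.430×10⁷ m.
Vis-viva rearranged: 1/a = 2/r − v²/μ = 1.399×10⁻⁷ − 8.072×10⁻⁸ = 5.914×10⁻⁸ m⁻¹.
a = 1.691×10⁷ m = 16908 km.

a ≈ 16900 km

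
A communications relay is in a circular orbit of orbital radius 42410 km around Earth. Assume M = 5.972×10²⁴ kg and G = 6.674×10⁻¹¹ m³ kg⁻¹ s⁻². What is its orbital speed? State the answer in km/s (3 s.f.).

μ = GM = 6.674×10⁻¹¹ × 5.972×10²⁴ = 3.986×10¹⁴ m³/s².
r = 42410 km = 4.241×10⁷ m.
For a circular orbit v = √(μ/r) = √(3.986×10¹⁴ / 4.241×10⁷) = √(9.398×10⁶) = 3066 m/s.
That is 3.066 km/s.

v ≈ 3.07 km/s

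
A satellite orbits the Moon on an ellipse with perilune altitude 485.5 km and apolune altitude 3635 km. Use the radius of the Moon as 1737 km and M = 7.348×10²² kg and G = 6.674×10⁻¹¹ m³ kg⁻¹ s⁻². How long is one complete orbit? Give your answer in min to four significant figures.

T ≈ 349.9 min

μ = GM = 6.674×10⁻¹¹ × 7.348×10²² = 4.904×10¹² m³/s².
r_p = 1737 + 485.5 = 2222.5 km = 2.2225×10⁶ m.
r_a = 1737 + 3635 = 5372.0 km = 5.3720×10⁶ m.
Semi-major axis a = (r_p + r_a)/2 = (2222.5 + 5372.0)/2 = 3797.2 km = 3.797×10⁶ m.
By Kepler's third law T = 2π√(a³/μ) = 2π × 3.341×10³ = 2.099×10⁴ s.
= 349.9 min.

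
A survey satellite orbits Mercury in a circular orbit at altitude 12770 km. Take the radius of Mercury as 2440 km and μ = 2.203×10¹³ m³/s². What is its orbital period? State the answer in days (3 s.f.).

T ≈ 0.919 days

r = 2440 + 12770 = 15210 km = 1.5210×10⁷ m.
Kepler's third law: T = 2π√(r³/μ) = 2π√((1.521×10⁷)³ / 2.203×10¹³).
r³/μ = 1.597×10⁸ s², so T = 2π × 1.264×10⁴ = 7.941×10⁴ s.
Converting: 7.941×10⁴ s ÷ 86400 = 0.9191 days.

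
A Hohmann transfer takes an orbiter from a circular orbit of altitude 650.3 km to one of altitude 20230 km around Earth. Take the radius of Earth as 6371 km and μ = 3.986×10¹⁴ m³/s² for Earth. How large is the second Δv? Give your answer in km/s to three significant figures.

r₁ = 6371 + 650.3 = 7021.3 km = 7.0213×10⁶ m.
r₂ = 6371 + 20230 = 26601 km = 2.6601×10⁷ m.
Transfer ellipse a_t = (r₁ + r₂)/2 = 1.681×10⁷ m.
At r₁: circular v_c1 = √(μ/r₁) = 7535 m/s; transfer-perigee v_p = √[μ(2/r₁ − 1/a_t)] = 9478 m/s.
At r₂: circular v_c2 = √(μ/r₂) = 3871 m/s; transfer-apogee v_a = √[μ(2/r₂ − 1/a_t)] = 2502 m/s.
Δv₂ = v_c2 − v_a = 1369 m/s.
= 1.369 km/s.

Δv ≈ 1.37 km/s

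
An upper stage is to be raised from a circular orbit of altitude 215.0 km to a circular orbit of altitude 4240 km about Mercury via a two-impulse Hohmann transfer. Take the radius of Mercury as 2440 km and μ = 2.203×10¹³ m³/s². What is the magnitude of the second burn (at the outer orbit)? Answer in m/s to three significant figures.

r₁ = 2440 + 215.0 = 2655.0 km = 2.6550×10⁶ m.
r₂ = 2440 + 4240 = 6680.0 km = 6.6800×10⁶ m.
Transfer ellipse a_t = (r₁ + r₂)/2 = 4.668×10⁶ m.
At r₁: circular v_c1 = √(μ/r₁) = 2881 m/s; transfer-periherm v_p = √[μ(2/r₁ − 1/a_t)] = 3446 m/s.
At r₂: circular v_c2 = √(μ/r₂) = 1816 m/s; transfer-apoherm v_a = √[μ(2/r₂ − 1/a_t)] = 1370 m/s.
Δv₂ = v_c2 − v_a = 446.4 m/s.

Δv ≈ 446 m/s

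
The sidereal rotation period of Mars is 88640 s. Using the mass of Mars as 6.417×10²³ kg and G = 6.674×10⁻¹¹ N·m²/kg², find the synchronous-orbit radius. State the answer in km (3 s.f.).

r_sync ≈ 20400 km

μ = GM = 6.674×10⁻¹¹ × 6.417×10²³ = 4.283×10¹³ m³/s².
A synchronous orbit has period T, so by Kepler's third law a = (μT²/4π²)^(1/3).
μT²/4π² = 4.283×10¹³ × (8.864×10⁴)² / 39.48 = 8.524×10²¹ m³.
a = 2.043×10⁷ m = 20427 km.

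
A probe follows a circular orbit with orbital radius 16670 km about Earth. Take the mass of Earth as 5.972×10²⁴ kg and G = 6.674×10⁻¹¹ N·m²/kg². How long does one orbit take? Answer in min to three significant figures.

μ = GM = 6.674×10⁻¹¹ × 5.972×10²⁴ = 3.986×10¹⁴ m³/s².
r = 16670 km = 1.667×10⁷ m.
Kepler's third law: T = 2π√(r³/μ) = 2π√((1.667×10⁷)³ / 3.986×10¹⁴).
r³/μ = 1.162×10⁷ s², so T = 2π × 3.409×10³ = 2.142×10⁴ s.
Converting: 2.142×10⁴ s ÷ 60.00 = 357.0 min.

T ≈ 357 min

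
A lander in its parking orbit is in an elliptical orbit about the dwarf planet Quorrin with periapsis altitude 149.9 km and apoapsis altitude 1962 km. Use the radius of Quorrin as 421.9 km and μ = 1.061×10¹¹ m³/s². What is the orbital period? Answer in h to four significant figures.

r_p = 421.9 + 149.9 = 571.80 km = 5.7180×10⁵ m.
r_a = 421.9 + 1962 = 2383.9 km = 2.3839×10⁶ m.
Semi-major axis a = (r_p + r_a)/2 = (571.80 + 2383.9)/2 = 1477.8 km = 1.478×10⁶ m.
By Kepler's third law T = 2π√(a³/μ) = 2π × 5.516×10³ = 3.466×10⁴ s.
= 9.626 h.

T ≈ 9.626 h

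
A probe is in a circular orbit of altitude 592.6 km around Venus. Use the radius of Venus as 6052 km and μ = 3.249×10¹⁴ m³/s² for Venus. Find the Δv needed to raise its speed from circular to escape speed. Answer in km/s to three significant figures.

r = 6052 + 592.6 = 6644.6 km = 6.6446×10⁶ m.
Circular speed v_c = √(μ/r) = 6993 m/s.
Escape speed v_esc = √(2μ/r) = √2 × v_c = 9889 m/s.
Δv = v_esc − v_c = 2896 m/s = 2.896 km/s.

Δv ≈ 2.90 km/s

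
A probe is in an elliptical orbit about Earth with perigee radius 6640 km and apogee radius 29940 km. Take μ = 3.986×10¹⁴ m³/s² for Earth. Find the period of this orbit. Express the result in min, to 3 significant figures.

T ≈ 410 min

Semi-major axis a = (r_p + r_a)/2 = (6640.0 + 29940)/2 = 18290 km = 1.829×10⁷ m.
By Kepler's third law T = 2π√(a³/μ) = 2π × 3.918×10³ = 2.462×10⁴ s.
= 410.3 min.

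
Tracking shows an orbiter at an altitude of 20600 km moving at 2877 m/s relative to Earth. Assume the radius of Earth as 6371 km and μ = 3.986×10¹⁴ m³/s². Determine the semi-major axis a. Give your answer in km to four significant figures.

a ≈ 18730 km

r = 6371 + 20600 = 26971 km = 2.697×10⁷ m.
Specific orbital energy ε = v²/2 − μ/r = (2877)²/2 − 3.986×10¹⁴/2.697×10⁷ = -1.064×10⁷ J/kg.
Since ε = −μ/(2a), a = −μ/(2ε) = 1.873×10⁷ m = 18731 km.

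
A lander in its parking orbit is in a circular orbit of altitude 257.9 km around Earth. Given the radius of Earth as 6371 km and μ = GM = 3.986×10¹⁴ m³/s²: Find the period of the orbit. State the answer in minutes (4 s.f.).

T ≈ 89.52 minutes

r = 6371 + 257.9 = 6628.9 km = 6.6289×10⁶ m.
Kepler's third law: T = 2π√(r³/μ) = 2π√((6.629×10⁶)³ / 3.986×10¹⁴).
r³/μ = 7.308×10⁵ s², so T = 2π × 8.549×10² = 5.371×10³ s.
Converting: 5.371×10³ s ÷ 60.00 = 89.52 minutes.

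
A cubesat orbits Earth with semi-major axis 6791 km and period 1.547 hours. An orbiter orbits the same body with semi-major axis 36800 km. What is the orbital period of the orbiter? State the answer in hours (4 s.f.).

Kepler's third law: T² ∝ a³, so T₂ = T₁ (a₂/a₁)^(3/2).
a₂/a₁ = 5.419, (a₂/a₁)^(3/2) = 12.61.
T₂ = 1.547 × 12.61 = 19.51 hours.

T₂ ≈ 19.51 hours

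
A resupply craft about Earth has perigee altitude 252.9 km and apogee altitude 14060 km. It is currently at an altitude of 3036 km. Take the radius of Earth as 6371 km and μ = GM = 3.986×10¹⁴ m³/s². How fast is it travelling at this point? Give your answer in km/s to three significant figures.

v ≈ 7.44 km/s

r_p = 6371 + 252.9 = 6623.9 km = 6.6239×10⁶ m.
r_a = 6371 + 14060 = 20431 km = 2.0431×10⁷ m.
r = 6371 + 3036 = 9407.0 km = 9.407×10⁶ m.
Semi-major axis a = (r_p + r_a)/2 = 13527 km = 1.353×10⁷ m.
Vis-viva: v² = μ(2/r − 1/a) = 3.986×10¹⁴ × (2.126×10⁻⁷ − 7.392×10⁻⁸) = 5.528×10⁷ m²/s².
v = 7435 m/s = 7.435 km/s.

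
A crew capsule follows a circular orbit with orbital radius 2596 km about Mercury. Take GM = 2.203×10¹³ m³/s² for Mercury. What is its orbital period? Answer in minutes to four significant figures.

r = 2596 km = 2.596×10⁶ m.
Kepler's third law: T = 2π√(r³/μ) = 2π√((2.596×10⁶)³ / 2.203×10¹³).
r³/μ = 7.941×10⁵ s², so T = 2π × 8.911×10² = 5.599×10³ s.
Converting: 5.599×10³ s ÷ 60.00 = 93.32 minutes.

T ≈ 93.32 minutes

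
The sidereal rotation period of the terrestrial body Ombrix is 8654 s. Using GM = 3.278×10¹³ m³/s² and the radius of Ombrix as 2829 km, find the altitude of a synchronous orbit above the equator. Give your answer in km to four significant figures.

A synchronous orbit has period T, so by Kepler's third law a = (μT²/4π²)^(1/3).
μT²/4π² = 3.278×10¹³ × (8.654×10³)² / 39.48 = 6.218×10¹⁹ m³.
a = 3.962×10⁶ m = 3961.8 km.
Altitude h = a − R = 3961.8 − 2829 = 1132.8 km.

h_sync ≈ 1133 km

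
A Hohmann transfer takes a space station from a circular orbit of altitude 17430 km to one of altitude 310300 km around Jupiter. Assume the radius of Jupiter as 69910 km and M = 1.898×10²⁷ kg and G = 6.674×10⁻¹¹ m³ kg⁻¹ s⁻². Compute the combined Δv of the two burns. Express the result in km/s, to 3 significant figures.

μ = GM = 6.674×10⁻¹¹ × 1.898×10²⁷ = 1.267×10¹⁷ m³/s².
r₁ = 69910 + 17430 = 87340 km = 8.7340×10⁷ m.
r₂ = 69910 + 310300 = 380210 km = 3.8021×10⁸ m.
Transfer ellipse a_t = (r₁ + r₂)/2 = 2.338×10⁸ m.
At r₁: circular v_c1 = √(μ/r₁) = 38080 m/s; transfer-perijove v_p = √[μ(2/r₁ − 1/a_t)] = 48570 m/s.
Δv₁ = v_p − v_c1 = 10480 m/s.
At r₂: circular v_c2 = √(μ/r₂) = 18250 m/s; transfer-apojove v_a = √[μ(2/r₂ − 1/a_t)] = 11160 m/s.
Δv₂ = v_c2 − v_a = 7096 m/s.
Total Δv = Δv₁ + Δv₂ = 17580 m/s = 17.58 km/s.

Δv_total ≈ 17.6 km/s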